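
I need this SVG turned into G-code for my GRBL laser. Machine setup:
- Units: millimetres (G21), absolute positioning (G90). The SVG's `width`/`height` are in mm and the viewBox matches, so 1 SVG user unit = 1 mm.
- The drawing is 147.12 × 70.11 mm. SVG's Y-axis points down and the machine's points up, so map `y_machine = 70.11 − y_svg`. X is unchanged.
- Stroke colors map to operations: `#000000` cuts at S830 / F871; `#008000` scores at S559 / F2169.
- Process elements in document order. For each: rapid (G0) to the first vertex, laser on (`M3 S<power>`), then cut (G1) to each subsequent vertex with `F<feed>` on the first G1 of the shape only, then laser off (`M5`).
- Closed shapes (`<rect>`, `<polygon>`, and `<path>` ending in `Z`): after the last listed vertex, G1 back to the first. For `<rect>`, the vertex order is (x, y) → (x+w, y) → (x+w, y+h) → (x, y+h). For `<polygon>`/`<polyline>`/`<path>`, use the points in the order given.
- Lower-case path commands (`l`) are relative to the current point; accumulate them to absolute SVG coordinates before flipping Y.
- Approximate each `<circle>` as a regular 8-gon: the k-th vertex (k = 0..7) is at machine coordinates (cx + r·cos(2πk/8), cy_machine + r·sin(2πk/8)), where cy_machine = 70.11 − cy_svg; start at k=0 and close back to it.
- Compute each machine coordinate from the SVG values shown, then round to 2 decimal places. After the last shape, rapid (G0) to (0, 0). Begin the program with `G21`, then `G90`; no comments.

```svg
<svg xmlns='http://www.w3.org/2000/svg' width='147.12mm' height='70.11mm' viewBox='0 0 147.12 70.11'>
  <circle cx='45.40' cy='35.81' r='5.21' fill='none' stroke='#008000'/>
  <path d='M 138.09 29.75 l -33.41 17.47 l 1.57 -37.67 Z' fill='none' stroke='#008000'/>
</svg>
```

1 u = 1 mm; y_m = 70.11 − y.

[1] `<circle>` circle, #008000→score S559 F2169: (50.61,34.30) → (49.08,37.98) → (45.40,39.51) → (41.72,37.98) → (40.19,34.30) → (41.72,30.62) → (45.40,29.09) → (49.08,30.62) → (50.61,34.30) (closed)

[2] `<path>` regular polygon, #008000→score S559 F2169: (138.09,40.36) → (104.68,22.89) → (106.25,60.56) → (138.09,40.36) (closed)

G21
G90
G0 X50.61 Y34.30
M3 S559
G1 X49.08 Y37.98 F2169
G1 X45.40 Y39.51
G1 X41.72 Y37.98
G1 X40.19 Y34.30
G1 X41.72 Y30.62
G1 X45.40 Y29.09
G1 X49.08 Y30.62
G1 X50.61 Y34.30
M5
G0 X138.09 Y40.36
M3 S559
G1 X104.68 Y22.89 F2169
G1 X106.25 Y60.56
G1 X138.09 Y40.36
M5
G0 X0.00 Y0.00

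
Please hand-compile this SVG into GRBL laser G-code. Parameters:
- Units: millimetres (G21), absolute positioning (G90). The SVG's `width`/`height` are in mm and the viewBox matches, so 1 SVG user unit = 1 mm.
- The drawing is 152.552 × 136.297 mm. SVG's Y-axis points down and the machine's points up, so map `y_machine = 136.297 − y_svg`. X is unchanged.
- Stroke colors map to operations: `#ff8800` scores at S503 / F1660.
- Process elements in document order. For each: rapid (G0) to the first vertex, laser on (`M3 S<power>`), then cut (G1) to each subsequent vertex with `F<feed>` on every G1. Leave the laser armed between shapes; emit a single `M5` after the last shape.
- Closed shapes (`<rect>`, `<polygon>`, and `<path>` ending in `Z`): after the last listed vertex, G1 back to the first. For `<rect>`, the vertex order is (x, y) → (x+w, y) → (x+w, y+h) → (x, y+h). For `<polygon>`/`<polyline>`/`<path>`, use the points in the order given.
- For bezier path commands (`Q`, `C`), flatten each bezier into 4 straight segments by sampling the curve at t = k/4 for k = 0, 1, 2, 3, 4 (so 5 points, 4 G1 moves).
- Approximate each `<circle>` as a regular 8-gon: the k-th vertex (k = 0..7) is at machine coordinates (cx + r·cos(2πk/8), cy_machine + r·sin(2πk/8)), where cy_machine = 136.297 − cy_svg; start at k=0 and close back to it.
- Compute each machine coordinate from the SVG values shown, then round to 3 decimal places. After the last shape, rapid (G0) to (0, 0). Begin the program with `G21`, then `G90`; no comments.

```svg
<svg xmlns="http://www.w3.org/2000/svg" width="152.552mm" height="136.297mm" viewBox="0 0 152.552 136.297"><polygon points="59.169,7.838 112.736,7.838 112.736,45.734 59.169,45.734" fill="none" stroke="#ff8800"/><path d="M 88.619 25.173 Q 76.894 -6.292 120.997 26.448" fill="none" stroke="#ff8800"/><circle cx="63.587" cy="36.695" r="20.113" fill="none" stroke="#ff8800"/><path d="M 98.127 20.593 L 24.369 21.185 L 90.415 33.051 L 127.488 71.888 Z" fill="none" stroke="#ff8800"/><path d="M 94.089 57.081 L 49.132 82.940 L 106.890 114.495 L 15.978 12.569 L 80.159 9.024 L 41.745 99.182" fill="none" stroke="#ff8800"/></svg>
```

Since the viewBox matches the mm dimensions, user units are millimetres directly. The only transform is the Y-flip y_m = 136.297 − y_svg.

Shape 1 is a rectangle drawn with `<polygon>`. Its stroke #ff8800 means score at S503, F1660. After flipping Y the toolpath is (59.169,128.459) → (112.736,128.459) → (112.736,90.563) → (59.169,90.563) → (59.169,128.459), returning to the start.

Shape 2 is a quadratic bezier drawn with `<path>`. Its stroke #ff8800 means score at S503, F1660. After flipping Y the toolpath is (88.619,111.124) → (86.246,122.844) → (90.851,126.538) → (102.435,122.206) → (120.997,109.849).

Shape 3 is a circle drawn with `<circle>`. Its stroke #ff8800 means score at S503, F1660. After flipping Y the toolpath is (83.700,99.602) → (77.809,113.824) → (63.587,119.715) → (49.365,113.824) → (43.474,99.602) → (49.365,85.380) → (63.587,79.489) → (77.809,85.380) → (83.700,99.602), returning to the start.

Shape 4 is a closed polygon drawn with `<path>`. Its stroke #ff8800 means score at S503, F1660. After flipping Y the toolpath is (98.127,115.704) → (24.369,115.112) → (90.415,103.246) → (127.488,64.409) → (98.127,115.704), returning to the start.

Shape 5 is a open polyline drawn with `<path>`. Its stroke #ff8800 means score at S503, F1660. After flipping Y the toolpath is (94.089,79.216) → (49.132,53.357) → (106.890,21.802) → (15.978,123.728) → (80.159,127.273) → (41.745,37.115).

G21
G90
G0 X59.169 Y128.459
M3 S503
G1 X112.736 Y128.459 F1660
G1 X112.736 Y90.563 F1660
G1 X59.169 Y90.563 F1660
G1 X59.169 Y128.459 F1660
G0 X88.619 Y111.124
M3 S503
G1 X86.246 Y122.844 F1660
G1 X90.851 Y126.538 F1660
G1 X102.435 Y122.206 F1660
G1 X120.997 Y109.849 F1660
G0 X83.700 Y99.602
M3 S503
G1 X77.809 Y113.824 F1660
G1 X63.587 Y119.715 F1660
G1 X49.365 Y113.824 F1660
G1 X43.474 Y99.602 F1660
G1 X49.365 Y85.380 F1660
G1 X63.587 Y79.489 F1660
G1 X77.809 Y85.380 F1660
G1 X83.700 Y99.602 F1660
G0 X98.127 Y115.704
M3 S503
G1 X24.369 Y115.112 F1660
G1 X90.415 Y103.246 F1660
G1 X127.488 Y64.409 F1660
G1 X98.127 Y115.704 F1660
G0 X94.089 Y79.216
M3 S503
G1 X49.132 Y53.357 F1660
G1 X106.890 Y21.802 F1660
G1 X15.978 Y123.728 F1660
G1 X80.159 Y127.273 F1660
G1 X41.745 Y37.115 F1660
M5
G0 X0.000 Y0.000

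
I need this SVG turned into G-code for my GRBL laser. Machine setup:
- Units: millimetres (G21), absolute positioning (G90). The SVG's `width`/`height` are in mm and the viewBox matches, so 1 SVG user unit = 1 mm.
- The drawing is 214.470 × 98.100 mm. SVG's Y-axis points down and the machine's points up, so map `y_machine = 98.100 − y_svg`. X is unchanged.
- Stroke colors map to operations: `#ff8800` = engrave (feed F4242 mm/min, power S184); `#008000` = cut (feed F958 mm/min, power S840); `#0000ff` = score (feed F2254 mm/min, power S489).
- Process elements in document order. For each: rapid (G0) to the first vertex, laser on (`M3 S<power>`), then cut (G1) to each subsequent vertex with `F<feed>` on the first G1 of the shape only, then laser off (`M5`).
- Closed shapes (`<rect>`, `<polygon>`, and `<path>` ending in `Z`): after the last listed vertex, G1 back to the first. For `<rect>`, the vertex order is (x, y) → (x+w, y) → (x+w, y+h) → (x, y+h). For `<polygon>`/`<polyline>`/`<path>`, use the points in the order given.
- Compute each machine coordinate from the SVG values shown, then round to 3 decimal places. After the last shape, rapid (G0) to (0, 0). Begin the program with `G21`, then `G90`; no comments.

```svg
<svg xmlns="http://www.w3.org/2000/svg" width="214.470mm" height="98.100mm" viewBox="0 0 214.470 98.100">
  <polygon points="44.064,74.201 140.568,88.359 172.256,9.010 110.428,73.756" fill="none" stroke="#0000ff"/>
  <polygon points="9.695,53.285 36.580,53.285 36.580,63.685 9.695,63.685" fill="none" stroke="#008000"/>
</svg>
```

G21
G90
G0 X44.064 Y23.899
M3 S489
G1 X140.568 Y9.741 F2254
G1 X172.256 Y89.090
G1 X110.428 Y24.344
G1 X44.064 Y23.899
M5
G0 X9.695 Y44.815
M3 S840
G1 X36.580 Y44.815 F958
G1 X36.580 Y34.415
G1 X9.695 Y34.415
G1 X9.695 Y44.815
M5
G0 X0.000 Y0.000

1 u = 1 mm; y_m = 98.100 − y.

[1] `<polygon>` closed polygon, #0000ff→score S489 F2254: (44.064,23.899) → (140.568,9.741) → (172.256,89.090) → (110.428,24.344) → (44.064,23.899) (closed)

[2] `<polygon>` rectangle, #008000→cut S840 F958: (9.695,44.815) → (36.580,44.815) → (36.580,34.415) → (9.695,34.415) → (9.695,44.815) (closed)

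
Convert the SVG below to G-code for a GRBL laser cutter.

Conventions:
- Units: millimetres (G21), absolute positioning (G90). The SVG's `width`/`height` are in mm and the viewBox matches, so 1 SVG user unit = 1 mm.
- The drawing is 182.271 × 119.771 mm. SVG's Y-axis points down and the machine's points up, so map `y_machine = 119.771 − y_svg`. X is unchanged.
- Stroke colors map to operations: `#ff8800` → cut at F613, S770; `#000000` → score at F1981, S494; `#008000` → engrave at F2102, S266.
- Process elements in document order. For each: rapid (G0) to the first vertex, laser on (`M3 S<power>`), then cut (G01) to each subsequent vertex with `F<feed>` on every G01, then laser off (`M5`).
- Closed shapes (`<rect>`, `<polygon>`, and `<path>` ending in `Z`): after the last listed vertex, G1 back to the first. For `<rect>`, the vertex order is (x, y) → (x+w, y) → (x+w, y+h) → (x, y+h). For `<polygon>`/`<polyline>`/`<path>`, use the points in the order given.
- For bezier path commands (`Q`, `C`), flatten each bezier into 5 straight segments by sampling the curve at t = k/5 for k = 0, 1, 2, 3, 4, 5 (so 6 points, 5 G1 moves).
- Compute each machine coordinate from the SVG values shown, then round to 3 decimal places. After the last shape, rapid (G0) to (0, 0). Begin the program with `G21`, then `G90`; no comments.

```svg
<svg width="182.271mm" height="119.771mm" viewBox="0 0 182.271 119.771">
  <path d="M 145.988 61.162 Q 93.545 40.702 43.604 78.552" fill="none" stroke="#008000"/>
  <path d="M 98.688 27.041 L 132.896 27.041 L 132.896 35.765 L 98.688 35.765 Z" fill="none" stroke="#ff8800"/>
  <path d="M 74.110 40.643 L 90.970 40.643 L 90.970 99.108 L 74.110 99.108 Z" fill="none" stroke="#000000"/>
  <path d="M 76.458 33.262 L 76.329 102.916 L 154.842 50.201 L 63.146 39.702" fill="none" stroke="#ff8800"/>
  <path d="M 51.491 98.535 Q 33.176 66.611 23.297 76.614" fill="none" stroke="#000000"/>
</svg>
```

Since the viewBox matches the mm dimensions, user units are millimetres directly. The only transform is the Y-flip y_m = 119.771 − y_svg.

Shape 1 is a quadratic bezier drawn with `<path>`. Its stroke #008000 means engrave at S266, F2102. After flipping Y the toolpath is (145.988,58.609) → (125.111,64.461) → (104.434,65.647) → (83.957,62.169) → (63.680,54.027) → (43.604,41.219).

Shape 2 is a rectangle drawn with `<path>`. Its stroke #ff8800 means cut at S770, F613. After flipping Y the toolpath is (98.688,92.730) → (132.896,92.730) → (132.896,84.006) → (98.688,84.006) → (98.688,92.730), returning to the start.

Shape 3 is a rectangle drawn with `<path>`. Its stroke #000000 means score at S494, F1981. After flipping Y the toolpath is (74.110,79.128) → (90.970,79.128) → (90.970,20.663) → (74.110,20.663) → (74.110,79.128), returning to the start.

Shape 4 is a open polyline drawn with `<path>`. Its stroke #ff8800 means cut at S770, F613. After flipping Y the toolpath is (76.458,86.509) → (76.329,16.855) → (154.842,69.570) → (63.146,80.069).

Shape 5 is a quadratic bezier drawn with `<path>`. Its stroke #000000 means score at S494, F1981. After flipping Y the toolpath is (51.491,21.236) → (44.502,32.329) → (38.189,40.067) → (32.550,44.451) → (27.586,45.481) → (23.297,43.157).

G21
G90
G0 X145.988 Y58.609
M3 S266
G01 X125.111 Y64.461 F2102
G01 X104.434 Y65.647 F2102
G01 X83.957 Y62.169 F2102
G01 X63.680 Y54.027 F2102
G01 X43.604 Y41.219 F2102
M5
G0 X98.688 Y92.730
M3 S770
G01 X132.896 Y92.730 F613
G01 X132.896 Y84.006 F613
G01 X98.688 Y84.006 F613
G01 X98.688 Y92.730 F613
M5
G0 X74.110 Y79.128
M3 S494
G01 X90.970 Y79.128 F1981
G01 X90.970 Y20.663 F1981
G01 X74.110 Y20.663 F1981
G01 X74.110 Y79.128 F1981
M5
G0 X76.458 Y86.509
M3 S770
G01 X76.329 Y16.855 F613
G01 X154.842 Y69.570 F613
G01 X63.146 Y80.069 F613
M5
G0 X51.491 Y21.236
M3 S494
G01 X44.502 Y32.329 F1981
G01 X38.189 Y40.067 F1981
G01 X32.550 Y44.451 F1981
G01 X27.586 Y45.481 F1981
G01 X23.297 Y43.157 F1981
M5
G0 X0.000 Y0.000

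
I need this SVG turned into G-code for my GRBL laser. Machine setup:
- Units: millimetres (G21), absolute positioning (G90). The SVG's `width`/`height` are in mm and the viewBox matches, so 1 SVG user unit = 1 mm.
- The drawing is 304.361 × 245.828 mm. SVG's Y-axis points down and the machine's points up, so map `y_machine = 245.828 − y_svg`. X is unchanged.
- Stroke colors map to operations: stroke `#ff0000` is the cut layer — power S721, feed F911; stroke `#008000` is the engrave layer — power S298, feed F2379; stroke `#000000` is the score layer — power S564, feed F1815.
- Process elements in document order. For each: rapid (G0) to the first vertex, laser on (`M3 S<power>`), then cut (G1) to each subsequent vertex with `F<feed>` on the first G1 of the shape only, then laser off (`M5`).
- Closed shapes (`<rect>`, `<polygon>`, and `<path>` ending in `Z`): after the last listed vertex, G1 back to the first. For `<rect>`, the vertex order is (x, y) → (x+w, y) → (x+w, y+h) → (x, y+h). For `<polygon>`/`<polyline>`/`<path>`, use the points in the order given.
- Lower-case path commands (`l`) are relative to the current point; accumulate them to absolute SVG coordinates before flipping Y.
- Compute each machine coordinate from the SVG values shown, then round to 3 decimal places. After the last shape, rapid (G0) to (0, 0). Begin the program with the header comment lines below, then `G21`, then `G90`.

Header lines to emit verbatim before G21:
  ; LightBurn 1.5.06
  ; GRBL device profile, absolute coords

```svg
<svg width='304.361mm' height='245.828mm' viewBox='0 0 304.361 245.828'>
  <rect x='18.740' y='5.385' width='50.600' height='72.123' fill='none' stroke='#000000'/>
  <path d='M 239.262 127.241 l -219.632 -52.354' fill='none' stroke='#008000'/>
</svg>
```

Since the viewBox matches the mm dimensions, user units are millimetres directly. The only transform is the Y-flip y_m = 245.828 − y_svg.

Shape 1 is a rectangle drawn with `<rect>`. Its stroke #000000 means score at S564, F1815. After flipping Y the toolpath is (18.740,240.443) → (69.340,240.443) → (69.340,168.320) → (18.740,168.320) → (18.740,240.443), returning to the start.

Shape 2 is a line segment drawn with `<path>`. Its stroke #008000 means engrave at S298, F2379. After flipping Y the toolpath is (239.262,118.587) → (19.630,170.941).

; LightBurn 1.5.06
; GRBL device profile, absolute coords
G21
G90
G0 X18.740 Y240.443
M3 S564
G1 X69.340 Y240.443 F1815
G1 X69.340 Y168.320
G1 X18.740 Y168.320
G1 X18.740 Y240.443
M5
G0 X239.262 Y118.587
M3 S298
G1 X19.630 Y170.941 F2379
M5
G0 X0.000 Y0.000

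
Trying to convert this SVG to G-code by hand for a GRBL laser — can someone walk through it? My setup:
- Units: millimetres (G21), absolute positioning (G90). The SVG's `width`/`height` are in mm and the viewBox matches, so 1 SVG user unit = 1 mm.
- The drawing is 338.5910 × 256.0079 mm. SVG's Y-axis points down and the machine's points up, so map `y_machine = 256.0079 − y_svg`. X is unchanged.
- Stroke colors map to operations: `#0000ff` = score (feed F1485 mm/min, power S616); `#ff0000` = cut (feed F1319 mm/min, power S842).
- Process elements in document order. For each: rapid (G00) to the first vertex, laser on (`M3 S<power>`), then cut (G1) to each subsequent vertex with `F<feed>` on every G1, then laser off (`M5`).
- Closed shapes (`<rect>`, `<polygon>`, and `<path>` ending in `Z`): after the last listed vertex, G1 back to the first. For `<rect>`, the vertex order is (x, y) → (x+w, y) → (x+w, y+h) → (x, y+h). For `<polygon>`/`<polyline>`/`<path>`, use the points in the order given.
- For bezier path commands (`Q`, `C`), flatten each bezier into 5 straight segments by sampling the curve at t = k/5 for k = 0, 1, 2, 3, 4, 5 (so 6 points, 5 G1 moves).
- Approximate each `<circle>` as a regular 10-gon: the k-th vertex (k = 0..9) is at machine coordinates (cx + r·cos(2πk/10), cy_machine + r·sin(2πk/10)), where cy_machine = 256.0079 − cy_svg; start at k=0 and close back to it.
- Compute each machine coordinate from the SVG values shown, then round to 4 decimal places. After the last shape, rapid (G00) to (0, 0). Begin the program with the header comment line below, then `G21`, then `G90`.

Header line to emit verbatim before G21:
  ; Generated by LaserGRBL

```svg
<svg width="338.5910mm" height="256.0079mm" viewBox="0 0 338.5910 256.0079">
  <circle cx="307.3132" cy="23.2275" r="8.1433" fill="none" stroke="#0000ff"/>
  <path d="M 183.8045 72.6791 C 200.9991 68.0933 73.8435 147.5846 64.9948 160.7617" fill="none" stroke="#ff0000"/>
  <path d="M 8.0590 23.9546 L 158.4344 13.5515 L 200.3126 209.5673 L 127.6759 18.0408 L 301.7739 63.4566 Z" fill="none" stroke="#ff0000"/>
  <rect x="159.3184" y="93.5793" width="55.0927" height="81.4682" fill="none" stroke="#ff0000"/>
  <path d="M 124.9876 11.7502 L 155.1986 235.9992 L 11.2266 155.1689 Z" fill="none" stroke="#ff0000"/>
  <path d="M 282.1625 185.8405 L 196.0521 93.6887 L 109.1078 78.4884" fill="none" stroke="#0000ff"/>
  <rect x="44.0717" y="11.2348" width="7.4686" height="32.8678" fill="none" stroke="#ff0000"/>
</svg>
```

; Generated by LaserGRBL
G21
G90
G00 X315.4565 Y232.7804
M3 S616
G1 X313.9013 Y237.5669 F1485
G1 X309.8296 Y240.5251 F1485
G1 X304.7968 Y240.5251 F1485
G1 X300.7251 Y237.5669 F1485
G1 X299.1699 Y232.7804 F1485
G1 X300.7251 Y227.9939 F1485
G1 X304.7968 Y225.0357 F1485
G1 X309.8296 Y225.0357 F1485
G1 X313.9013 Y227.9939 F1485
G1 X315.4565 Y232.7804 F1485
M5
G00 X183.8045 Y183.3288
M3 S842
G1 X178.9005 Y177.1942 F1319
G1 X151.9600 Y158.0998 F1319
G1 X115.5905 Y133.2645 F1319
G1 X82.3996 Y109.9070 F1319
G1 X64.9948 Y95.2462 F1319
M5
G00 X8.0590 Y232.0533
M3 S842
G1 X158.4344 Y242.4564 F1319
G1 X200.3126 Y46.4406 F1319
G1 X127.6759 Y237.9671 F1319
G1 X301.7739 Y192.5513 F1319
G1 X8.0590 Y232.0533 F1319
M5
G00 X159.3184 Y162.4286
M3 S842
G1 X214.4111 Y162.4286 F1319
G1 X214.4111 Y80.9604 F1319
G1 X159.3184 Y80.9604 F1319
G1 X159.3184 Y162.4286 F1319
M5
G00 X124.9876 Y244.2577
M3 S842
G1 X155.1986 Y20.0087 F1319
G1 X11.2266 Y100.8390 F1319
G1 X124.9876 Y244.2577 F1319
M5
G00 X282.1625 Y70.1674
M3 S616
G1 X196.0521 Y162.3192 F1485
G1 X109.1078 Y177.5195 F1485
M5
G00 X44.0717 Y244.7731
M3 S842
G1 X51.5403 Y244.7731 F1319
G1 X51.5403 Y211.9053 F1319
G1 X44.0717 Y211.9053 F1319
G1 X44.0717 Y244.7731 F1319
M5
G00 X0.0000 Y0.0000

Since the viewBox matches the mm dimensions, user units are millimetres directly. The only transform is the Y-flip y_m = 256.0079 − y_svg.

Shape 1 is a circle drawn with `<circle>`. Its stroke #0000ff means score at S616, F1485. After flipping Y the toolpath is (315.4565,232.7804) → (313.9013,237.5669) → (309.8296,240.5251) → (304.7968,240.5251) → (300.7251,237.5669) → (299.1699,232.7804) → (300.7251,227.9939) → (304.7968,225.0357) → (309.8296,225.0357) → (313.9013,227.9939) → (315.4565,232.7804), returning to the start.

Shape 2 is a cubic bezier drawn with `<path>`. Its stroke #ff0000 means cut at S842, F1319. After flipping Y the toolpath is (183.8045,183.3288) → (178.9005,177.1942) → (151.9600,158.0998) → (115.5905,133.2645) → (82.3996,109.9070) → (64.9948,95.2462).

Shape 3 is a closed polygon drawn with `<path>`. Its stroke #ff0000 means cut at S842, F1319. After flipping Y the toolpath is (8.0590,232.0533) → (158.4344,242.4564) → (200.3126,46.4406) → (127.6759,237.9671) → (301.7739,192.5513) → (8.0590,232.0533), returning to the start.

Shape 4 is a rectangle drawn with `<rect>`. Its stroke #ff0000 means cut at S842, F1319. After flipping Y the toolpath is (159.3184,162.4286) → (214.4111,162.4286) → (214.4111,80.9604) → (159.3184,80.9604) → (159.3184,162.4286), returning to the start.

Shape 5 is a closed polygon drawn with `<path>`. Its stroke #ff0000 means cut at S842, F1319. After flipping Y the toolpath is (124.9876,244.2577) → (155.1986,20.0087) → (11.2266,100.8390) → (124.9876,244.2577), returning to the start.

Shape 6 is a open polyline drawn with `<path>`. Its stroke #0000ff means score at S616, F1485. After flipping Y the toolpath is (282.1625,70.1674) → (196.0521,162.3192) → (109.1078,177.5195).

Shape 7 is a rectangle drawn with `<rect>`. Its stroke #ff0000 means cut at S842, F1319. After flipping Y the toolpath is (44.0717,244.7731) → (51.5403,244.7731) → (51.5403,211.9053) → (44.0717,211.9053) → (44.0717,244.7731), returning to the start.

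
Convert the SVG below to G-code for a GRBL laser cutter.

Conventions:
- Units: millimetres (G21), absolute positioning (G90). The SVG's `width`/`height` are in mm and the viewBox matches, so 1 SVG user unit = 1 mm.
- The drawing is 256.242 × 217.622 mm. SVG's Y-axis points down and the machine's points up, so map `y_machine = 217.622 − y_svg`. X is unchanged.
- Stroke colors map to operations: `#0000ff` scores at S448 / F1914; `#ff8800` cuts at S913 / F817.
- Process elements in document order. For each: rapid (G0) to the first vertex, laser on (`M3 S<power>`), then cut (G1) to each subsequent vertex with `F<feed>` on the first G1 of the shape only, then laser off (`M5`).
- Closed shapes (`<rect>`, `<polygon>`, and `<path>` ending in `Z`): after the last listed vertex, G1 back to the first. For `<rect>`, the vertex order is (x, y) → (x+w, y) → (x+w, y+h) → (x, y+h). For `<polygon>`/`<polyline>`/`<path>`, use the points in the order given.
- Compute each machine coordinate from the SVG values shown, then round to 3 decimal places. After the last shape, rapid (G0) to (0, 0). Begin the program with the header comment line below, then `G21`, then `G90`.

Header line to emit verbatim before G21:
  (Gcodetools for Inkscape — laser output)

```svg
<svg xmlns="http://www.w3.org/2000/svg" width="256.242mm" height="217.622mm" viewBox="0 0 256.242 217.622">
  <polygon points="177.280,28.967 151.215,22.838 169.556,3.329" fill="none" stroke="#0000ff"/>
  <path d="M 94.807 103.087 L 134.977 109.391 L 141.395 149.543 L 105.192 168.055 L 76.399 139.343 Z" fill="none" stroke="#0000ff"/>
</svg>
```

1 u = 1 mm; y_m = 217.622 − y.

[1] `<polygon>` regular polygon, #0000ff→score S448 F1914: (177.280,188.655) → (151.215,194.784) → (169.556,214.293) → (177.280,188.655) (closed)

[2] `<path>` regular polygon, #0000ff→score S448 F1914: (94.807,114.535) → (134.977,108.231) → (141.395,68.079) → (105.192,49.567) → (76.399,78.279) → (94.807,114.535) (closed)

(Gcodetools for Inkscape — laser output)
G21
G90
G0 X177.280 Y188.655
M3 S448
G1 X151.215 Y194.784 F1914
G1 X169.556 Y214.293
G1 X177.280 Y188.655
M5
G0 X94.807 Y114.535
M3 S448
G1 X134.977 Y108.231 F1914
G1 X141.395 Y68.079
G1 X105.192 Y49.567
G1 X76.399 Y78.279
G1 X94.807 Y114.535
M5
G0 X0.000 Y0.000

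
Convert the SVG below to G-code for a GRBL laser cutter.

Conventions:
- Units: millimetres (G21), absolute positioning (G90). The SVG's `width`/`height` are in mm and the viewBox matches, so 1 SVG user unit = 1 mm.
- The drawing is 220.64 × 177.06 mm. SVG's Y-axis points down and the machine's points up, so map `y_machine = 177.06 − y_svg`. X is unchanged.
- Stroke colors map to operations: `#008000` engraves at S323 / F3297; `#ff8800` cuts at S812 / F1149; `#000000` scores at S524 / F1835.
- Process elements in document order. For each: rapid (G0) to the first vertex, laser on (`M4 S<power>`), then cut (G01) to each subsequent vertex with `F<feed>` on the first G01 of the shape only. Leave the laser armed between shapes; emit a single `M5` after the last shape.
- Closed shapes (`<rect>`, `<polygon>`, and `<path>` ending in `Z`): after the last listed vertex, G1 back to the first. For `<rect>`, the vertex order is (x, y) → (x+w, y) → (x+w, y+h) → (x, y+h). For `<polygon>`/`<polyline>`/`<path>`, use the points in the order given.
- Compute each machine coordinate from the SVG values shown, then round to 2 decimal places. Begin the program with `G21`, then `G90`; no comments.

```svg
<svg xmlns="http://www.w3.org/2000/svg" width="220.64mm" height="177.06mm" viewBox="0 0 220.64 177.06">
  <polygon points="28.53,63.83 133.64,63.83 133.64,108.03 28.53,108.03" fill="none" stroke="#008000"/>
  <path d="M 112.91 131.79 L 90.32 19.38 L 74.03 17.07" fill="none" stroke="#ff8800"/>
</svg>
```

G21
G90
G0 X28.53 Y113.23
M4 S323
G01 X133.64 Y113.23 F3297
G01 X133.64 Y69.03
G01 X28.53 Y69.03
G01 X28.53 Y113.23
G0 X112.91 Y45.27
M4 S812
G01 X90.32 Y157.68 F1149
G01 X74.03 Y159.99
M5

Since the viewBox matches the mm dimensions, user units are millimetres directly. The only transform is the Y-flip y_m = 177.06 − y_svg.

Shape 1 is a rectangle drawn with `<polygon>`. Its stroke #008000 means engrave at S323, F3297. After flipping Y the toolpath is (28.53,113.23) → (133.64,113.23) → (133.64,69.03) → (28.53,69.03) → (28.53,113.23), returning to the start.

Shape 2 is a open polyline drawn with `<path>`. Its stroke #ff8800 means cut at S812, F1149. After flipping Y the toolpath is (112.91,45.27) → (90.32,157.68) → (74.03,159.99).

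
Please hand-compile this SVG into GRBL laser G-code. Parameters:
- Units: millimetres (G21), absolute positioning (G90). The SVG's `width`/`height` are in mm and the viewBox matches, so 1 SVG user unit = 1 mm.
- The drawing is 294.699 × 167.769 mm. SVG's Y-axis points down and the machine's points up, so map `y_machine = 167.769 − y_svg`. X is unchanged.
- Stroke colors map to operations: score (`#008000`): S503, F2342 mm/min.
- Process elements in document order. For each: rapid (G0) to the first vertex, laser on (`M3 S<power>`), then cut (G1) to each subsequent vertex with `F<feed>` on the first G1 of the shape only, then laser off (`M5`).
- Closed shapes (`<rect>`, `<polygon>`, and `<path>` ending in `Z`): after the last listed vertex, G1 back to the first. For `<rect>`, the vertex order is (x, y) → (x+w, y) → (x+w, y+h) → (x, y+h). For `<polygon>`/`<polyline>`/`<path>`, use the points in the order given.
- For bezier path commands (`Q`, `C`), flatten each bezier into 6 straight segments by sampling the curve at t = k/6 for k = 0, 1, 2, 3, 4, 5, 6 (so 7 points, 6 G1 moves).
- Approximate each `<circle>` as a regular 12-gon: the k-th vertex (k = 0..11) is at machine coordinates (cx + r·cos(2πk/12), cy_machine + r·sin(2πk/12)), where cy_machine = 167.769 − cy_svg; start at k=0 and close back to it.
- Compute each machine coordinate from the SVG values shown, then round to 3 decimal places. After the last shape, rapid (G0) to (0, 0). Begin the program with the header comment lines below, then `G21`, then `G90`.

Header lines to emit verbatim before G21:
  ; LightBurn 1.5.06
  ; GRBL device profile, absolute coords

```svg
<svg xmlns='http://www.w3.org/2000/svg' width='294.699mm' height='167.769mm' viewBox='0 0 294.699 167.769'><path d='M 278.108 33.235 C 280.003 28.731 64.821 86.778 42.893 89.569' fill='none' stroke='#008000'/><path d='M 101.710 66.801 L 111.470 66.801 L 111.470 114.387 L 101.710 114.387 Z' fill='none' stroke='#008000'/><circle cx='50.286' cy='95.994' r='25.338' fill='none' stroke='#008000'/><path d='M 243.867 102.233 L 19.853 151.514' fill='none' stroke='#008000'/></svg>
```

; LightBurn 1.5.06
; GRBL device profile, absolute coords
G21
G90
G0 X278.108 Y134.534
M3 S503
G1 X262.865 Y132.119 F2342
G1 X222.841 Y122.551
G1 X169.434 Y109.103
G1 X114.042 Y95.046
G1 X68.062 Y83.655
G1 X42.893 Y78.200
M5
G0 X101.710 Y100.968
M3 S503
G1 X111.470 Y100.968 F2342
G1 X111.470 Y53.382
G1 X101.710 Y53.382
G1 X101.710 Y100.968
M5
G0 X75.624 Y71.775
M3 S503
G1 X72.229 Y84.444 F2342
G1 X62.955 Y93.718
G1 X50.286 Y97.113
G1 X37.617 Y93.718
G1 X28.343 Y84.444
G1 X24.948 Y71.775
G1 X28.343 Y59.106
G1 X37.617 Y49.832
G1 X50.286 Y46.437
G1 X62.955 Y49.832
G1 X72.229 Y59.106
G1 X75.624 Y71.775
M5
G0 X243.867 Y65.536
M3 S503
G1 X19.853 Y16.255 F2342
M5
G0 X0.000 Y0.000

Since the viewBox matches the mm dimensions, user units are millimetres directly. The only transform is the Y-flip y_m = 167.769 − y_svg.

Shape 1 is a cubic bezier drawn with `<path>`. Its stroke #008000 means score at S503, F2342. After flipping Y the toolpath is (278.108,134.534) → (262.865,132.119) → (222.841,122.551) → (169.434,109.103) → (114.042,95.046) → (68.062,83.655) → (42.893,78.200).

Shape 2 is a rectangle drawn with `<path>`. Its stroke #008000 means score at S503, F2342. After flipping Y the toolpath is (101.710,100.968) → (111.470,100.968) → (111.470,53.382) → (101.710,53.382) → (101.710,100.968), returning to the start.

Shape 3 is a circle drawn with `<circle>`. Its stroke #008000 means score at S503, F2342. After flipping Y the toolpath is (75.624,71.775) → (72.229,84.444) → (62.955,93.718) → (50.286,97.113) → (37.617,93.718) → (28.343,84.444) → (24.948,71.775) → (28.343,59.106) → (37.617,49.832) → (50.286,46.437) → (62.955,49.832) → (72.229,59.106) → (75.624,71.775), returning to the start.

Shape 4 is a line segment drawn with `<path>`. Its stroke #008000 means score at S503, F2342. After flipping Y the toolpath is (243.867,65.536) → (19.853,16.255).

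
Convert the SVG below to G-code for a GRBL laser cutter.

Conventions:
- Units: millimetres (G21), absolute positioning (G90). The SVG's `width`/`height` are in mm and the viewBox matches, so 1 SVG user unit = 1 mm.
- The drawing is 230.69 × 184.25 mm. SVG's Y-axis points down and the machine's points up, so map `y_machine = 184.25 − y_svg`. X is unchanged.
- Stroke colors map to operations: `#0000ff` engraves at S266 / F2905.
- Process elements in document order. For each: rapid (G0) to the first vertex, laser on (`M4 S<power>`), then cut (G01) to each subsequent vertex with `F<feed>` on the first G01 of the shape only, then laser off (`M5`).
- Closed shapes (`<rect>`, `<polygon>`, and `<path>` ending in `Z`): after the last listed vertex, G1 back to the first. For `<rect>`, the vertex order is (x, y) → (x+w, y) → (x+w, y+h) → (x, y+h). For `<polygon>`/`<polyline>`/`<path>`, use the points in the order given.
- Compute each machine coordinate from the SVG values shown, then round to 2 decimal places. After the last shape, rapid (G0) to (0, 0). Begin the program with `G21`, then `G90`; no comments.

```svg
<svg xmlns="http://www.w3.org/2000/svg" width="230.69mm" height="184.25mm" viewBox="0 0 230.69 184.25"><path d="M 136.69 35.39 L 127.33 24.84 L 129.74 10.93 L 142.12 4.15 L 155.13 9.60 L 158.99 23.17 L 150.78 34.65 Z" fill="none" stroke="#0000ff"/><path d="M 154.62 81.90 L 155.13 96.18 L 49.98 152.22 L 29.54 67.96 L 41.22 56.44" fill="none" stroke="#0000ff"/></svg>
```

G21
G90
G0 X136.69 Y148.86
M4 S266
G01 X127.33 Y159.41 F2905
G01 X129.74 Y173.32
G01 X142.12 Y180.10
G01 X155.13 Y174.65
G01 X158.99 Y161.08
G01 X150.78 Y149.60
G01 X136.69 Y148.86
M5
G0 X154.62 Y102.35
M4 S266
G01 X155.13 Y88.07 F2905
G01 X49.98 Y32.03
G01 X29.54 Y116.29
G01 X41.22 Y127.81
M5
G0 X0.00 Y0.00

viewBox `0 0 230.69 184.25` with mm width/height → 1 unit = 1 mm. Flip: y_m = 184.25 − y_svg.

**Shape 1** — `<path>` regular polygon, stroke `#0000ff` → engrave (S266, F2905). Machine vertices: (136.69,148.86) → (127.33,159.41) → (129.74,173.32) → (142.12,180.10) → (155.13,174.65) → (158.99,161.08) → (150.78,149.60) → (136.69,148.86). Closed: final G1 returns to the first vertex.

**Shape 2** — `<path>` open polyline, stroke `#0000ff` → engrave (S266, F2905). Machine vertices: (154.62,102.35) → (155.13,88.07) → (49.98,32.03) → (29.54,116.29) → (41.22,127.81). Open path.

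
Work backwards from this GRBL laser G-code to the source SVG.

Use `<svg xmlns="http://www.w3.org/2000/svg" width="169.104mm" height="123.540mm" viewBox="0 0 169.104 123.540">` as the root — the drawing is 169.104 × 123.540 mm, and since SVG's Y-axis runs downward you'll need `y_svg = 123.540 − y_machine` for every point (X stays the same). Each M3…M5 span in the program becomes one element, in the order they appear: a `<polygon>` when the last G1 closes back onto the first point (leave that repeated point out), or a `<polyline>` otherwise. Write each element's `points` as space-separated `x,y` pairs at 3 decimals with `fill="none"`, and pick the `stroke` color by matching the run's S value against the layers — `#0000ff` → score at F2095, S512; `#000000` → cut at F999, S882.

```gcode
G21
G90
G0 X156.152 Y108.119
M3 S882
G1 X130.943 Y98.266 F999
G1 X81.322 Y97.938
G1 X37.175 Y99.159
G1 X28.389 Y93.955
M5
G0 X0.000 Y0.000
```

<svg xmlns="http://www.w3.org/2000/svg" width="169.104mm" height="123.540mm" viewBox="0 0 169.104 123.540">
  <polyline points="156.152,15.421 130.943,25.274 81.322,25.602 37.175,24.381 28.389,29.585" fill="none" stroke="#000000"/>
</svg>

y_svg = 123.540 − y_m. Every run uses S882, so all elements get stroke `#000000` (cut).

[1] open run; points: 156.152,15.421 130.943,25.274 81.322,25.602 37.175,24.381 28.389,29.585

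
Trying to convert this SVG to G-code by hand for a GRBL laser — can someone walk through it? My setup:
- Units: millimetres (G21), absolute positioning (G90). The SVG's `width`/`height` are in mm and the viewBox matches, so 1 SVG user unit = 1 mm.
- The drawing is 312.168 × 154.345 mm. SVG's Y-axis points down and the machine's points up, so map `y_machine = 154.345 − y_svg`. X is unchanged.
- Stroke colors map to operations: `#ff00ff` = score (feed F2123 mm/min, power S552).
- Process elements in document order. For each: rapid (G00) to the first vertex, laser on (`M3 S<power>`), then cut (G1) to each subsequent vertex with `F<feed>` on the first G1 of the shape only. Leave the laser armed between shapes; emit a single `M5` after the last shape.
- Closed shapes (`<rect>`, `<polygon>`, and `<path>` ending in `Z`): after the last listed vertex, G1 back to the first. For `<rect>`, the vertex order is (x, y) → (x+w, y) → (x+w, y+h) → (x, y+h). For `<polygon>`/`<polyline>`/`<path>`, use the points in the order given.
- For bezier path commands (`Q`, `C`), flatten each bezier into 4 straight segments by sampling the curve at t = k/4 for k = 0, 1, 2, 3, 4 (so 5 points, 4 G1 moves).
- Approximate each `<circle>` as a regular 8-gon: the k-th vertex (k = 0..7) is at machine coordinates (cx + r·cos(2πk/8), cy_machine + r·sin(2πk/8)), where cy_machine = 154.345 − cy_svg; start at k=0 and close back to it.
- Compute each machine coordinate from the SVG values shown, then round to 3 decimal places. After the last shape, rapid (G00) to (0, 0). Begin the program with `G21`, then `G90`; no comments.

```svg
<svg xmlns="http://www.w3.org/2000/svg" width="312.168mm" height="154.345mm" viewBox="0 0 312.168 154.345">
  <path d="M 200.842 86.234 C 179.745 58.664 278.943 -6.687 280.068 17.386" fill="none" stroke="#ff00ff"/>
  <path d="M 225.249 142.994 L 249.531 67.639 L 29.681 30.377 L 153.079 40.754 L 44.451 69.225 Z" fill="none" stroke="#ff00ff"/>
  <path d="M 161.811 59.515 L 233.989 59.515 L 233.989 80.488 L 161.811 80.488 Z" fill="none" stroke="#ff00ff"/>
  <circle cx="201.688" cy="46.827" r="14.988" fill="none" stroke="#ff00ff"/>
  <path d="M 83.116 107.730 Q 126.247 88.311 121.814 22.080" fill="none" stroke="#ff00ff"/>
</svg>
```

1 u = 1 mm; y_m = 154.345 − y.

[1] `<path>` cubic bezier, #ff00ff→score S552 F2123: (200.842,68.111) → (204.163,93.885) → (232.122,121.901) → (264.248,140.234) → (280.068,136.959)

[2] `<path>` closed polygon, #ff00ff→score S552 F2123: (225.249,11.351) → (249.531,86.706) → (29.681,123.968) → (153.079,113.591) → (44.451,85.120) → (225.249,11.351) (closed)

[3] `<path>` rectangle, #ff00ff→score S552 F2123: (161.811,94.830) → (233.989,94.830) → (233.989,73.857) → (161.811,73.857) → (161.811,94.830) (closed)

[4] `<circle>` circle, #ff00ff→score S552 F2123: (216.676,107.518) → (212.286,118.116) → (201.688,122.506) → (191.090,118.116) → (186.700,107.518) → (191.090,96.920) → (201.688,92.530) → (212.286,96.920) → (216.676,107.518) (closed)

[5] `<path>` quadratic bezier, #ff00ff→score S552 F2123: (83.116,46.615) → (101.709,59.250) → (114.356,77.737) → (121.058,102.075) → (121.814,132.265)

G21
G90
G00 X200.842 Y68.111
M3 S552
G1 X204.163 Y93.885 F2123
G1 X232.122 Y121.901
G1 X264.248 Y140.234
G1 X280.068 Y136.959
G00 X225.249 Y11.351
M3 S552
G1 X249.531 Y86.706 F2123
G1 X29.681 Y123.968
G1 X153.079 Y113.591
G1 X44.451 Y85.120
G1 X225.249 Y11.351
G00 X161.811 Y94.830
M3 S552
G1 X233.989 Y94.830 F2123
G1 X233.989 Y73.857
G1 X161.811 Y73.857
G1 X161.811 Y94.830
G00 X216.676 Y107.518
M3 S552
G1 X212.286 Y118.116 F2123
G1 X201.688 Y122.506
G1 X191.090 Y118.116
G1 X186.700 Y107.518
G1 X191.090 Y96.920
G1 X201.688 Y92.530
G1 X212.286 Y96.920
G1 X216.676 Y107.518
G00 X83.116 Y46.615
M3 S552
G1 X101.709 Y59.250 F2123
G1 X114.356 Y77.737
G1 X121.058 Y102.075
G1 X121.814 Y132.265
M5
G00 X0.000 Y0.000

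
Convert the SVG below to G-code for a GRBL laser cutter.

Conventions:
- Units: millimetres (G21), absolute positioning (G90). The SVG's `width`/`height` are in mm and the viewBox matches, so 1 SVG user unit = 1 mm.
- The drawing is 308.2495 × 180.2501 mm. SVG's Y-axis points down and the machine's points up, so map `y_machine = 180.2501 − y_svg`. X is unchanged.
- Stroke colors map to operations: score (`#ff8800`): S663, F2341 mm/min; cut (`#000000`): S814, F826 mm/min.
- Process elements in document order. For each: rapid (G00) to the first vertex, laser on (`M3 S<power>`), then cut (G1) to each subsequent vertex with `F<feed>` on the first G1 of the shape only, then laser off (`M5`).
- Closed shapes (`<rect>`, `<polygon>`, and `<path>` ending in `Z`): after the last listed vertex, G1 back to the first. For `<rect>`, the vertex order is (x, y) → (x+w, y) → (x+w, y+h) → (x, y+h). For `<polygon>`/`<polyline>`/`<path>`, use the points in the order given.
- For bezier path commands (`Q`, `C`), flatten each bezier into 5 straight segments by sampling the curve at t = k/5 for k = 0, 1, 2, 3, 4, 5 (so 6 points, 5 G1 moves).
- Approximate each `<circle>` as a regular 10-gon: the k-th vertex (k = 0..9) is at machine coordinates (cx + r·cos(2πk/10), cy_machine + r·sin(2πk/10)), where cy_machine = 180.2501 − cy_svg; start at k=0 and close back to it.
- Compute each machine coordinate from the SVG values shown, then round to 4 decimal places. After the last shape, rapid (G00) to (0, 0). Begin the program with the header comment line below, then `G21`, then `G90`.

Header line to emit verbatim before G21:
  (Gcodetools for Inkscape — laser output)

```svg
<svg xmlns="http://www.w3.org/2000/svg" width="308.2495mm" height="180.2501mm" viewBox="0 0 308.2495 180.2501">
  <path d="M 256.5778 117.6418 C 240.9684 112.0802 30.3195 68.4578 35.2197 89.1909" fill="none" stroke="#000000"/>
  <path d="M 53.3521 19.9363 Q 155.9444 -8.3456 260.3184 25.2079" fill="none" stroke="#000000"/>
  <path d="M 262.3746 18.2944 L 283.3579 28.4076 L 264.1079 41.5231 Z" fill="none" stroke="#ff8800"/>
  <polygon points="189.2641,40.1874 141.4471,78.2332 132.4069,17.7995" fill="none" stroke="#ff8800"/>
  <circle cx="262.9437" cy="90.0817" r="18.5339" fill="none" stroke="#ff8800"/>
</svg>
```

viewBox `0 0 308.2495 180.2501` with mm width/height → 1 unit = 1 mm. Flip: y_m = 180.2501 − y_svg.

**Shape 1** — `<path>` cubic bezier, stroke `#000000` → cut (S814, F826). Control points (SVG): P0=(256.5778,117.6418), P1=(240.9684,112.0802), P2=(30.3195,68.4578), P3=(35.2197,89.1909); sampled at t=k/5. Machine vertices: (256.5778,62.6083) → (227.0921,69.6932) → (170.5052,80.9968) → (106.5254,91.6029) → (54.8608,96.5957) → (35.2197,91.0592). Open path.

**Shape 2** — `<path>` quadratic bezier, stroke `#000000` → cut (S814, F826). Control points (SVG): P0=(53.3521,19.9363), P1=(155.9444,-8.3456), P2=(260.3184,25.2079); sampled at t=k/5. Machine vertices: (53.3521,160.3138) → (94.4603,169.1531) → (135.7110,173.0457) → (177.1043,171.9913) → (218.6401,165.9902) → (260.3184,155.0422). Open path.

**Shape 3** — `<path>` regular polygon, stroke `#ff8800` → score (S663, F2341). Machine vertices: (262.3746,161.9557) → (283.3579,151.8425) → (264.1079,138.7270) → (262.3746,161.9557). Closed: final G1 returns to the first vertex.

**Shape 4** — `<polygon>` regular polygon, stroke `#ff8800` → score (S663, F2341). Machine vertices: (189.2641,140.0627) → (141.4471,102.0169) → (132.4069,162.4506) → (189.2641,140.0627). Closed: final G1 returns to the first vertex.

**Shape 5** — `<circle>` circle, stroke `#ff8800` → score (S663, F2341). Machine vertices: (281.4776,90.1684) → (277.9379,101.0624) → (268.6710,107.7952) → (257.2164,107.7952) → (247.9495,101.0624) → (244.4098,90.1684) → (247.9495,79.2744) → (257.2164,72.5416) → (268.6710,72.5416) → (277.9379,79.2744) → (281.4776,90.1684). Closed: final G1 returns to the first vertex.

(Gcodetools for Inkscape — laser output)
G21
G90
G00 X256.5778 Y62.6083
M3 S814
G1 X227.0921 Y69.6932 F826
G1 X170.5052 Y80.9968
G1 X106.5254 Y91.6029
G1 X54.8608 Y96.5957
G1 X35.2197 Y91.0592
M5
G00 X53.3521 Y160.3138
M3 S814
G1 X94.4603 Y169.1531 F826
G1 X135.7110 Y173.0457
G1 X177.1043 Y171.9913
G1 X218.6401 Y165.9902
G1 X260.3184 Y155.0422
M5
G00 X262.3746 Y161.9557
M3 S663
G1 X283.3579 Y151.8425 F2341
G1 X264.1079 Y138.7270
G1 X262.3746 Y161.9557
M5
G00 X189.2641 Y140.0627
M3 S663
G1 X141.4471 Y102.0169 F2341
G1 X132.4069 Y162.4506
G1 X189.2641 Y140.0627
M5
G00 X281.4776 Y90.1684
M3 S663
G1 X277.9379 Y101.0624 F2341
G1 X268.6710 Y107.7952
G1 X257.2164 Y107.7952
G1 X247.9495 Y101.0624
G1 X244.4098 Y90.1684
G1 X247.9495 Y79.2744
G1 X257.2164 Y72.5416
G1 X268.6710 Y72.5416
G1 X277.9379 Y79.2744
G1 X281.4776 Y90.1684
M5
G00 X0.0000 Y0.0000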